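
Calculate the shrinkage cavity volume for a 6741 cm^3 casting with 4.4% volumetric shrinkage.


Formula: V_shrink = V_casting * shrinkage_pct / 100
V_shrink = 6741 cm^3 * 4.4 / 100 = 296.6040 cm^3

296.6040 cm^3


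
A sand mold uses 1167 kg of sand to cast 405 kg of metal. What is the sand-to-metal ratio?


Formula: Sand-to-Metal Ratio = W_sand / W_metal
Ratio = 1167 kg / 405 kg = 2.8815

Answer: 2.8815


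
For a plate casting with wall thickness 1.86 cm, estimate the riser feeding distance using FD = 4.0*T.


Formula: FD = 4.0 * T  (riser feeding-distance rule)
FD = 4.0 * 1.86 cm = 7.4400 cm


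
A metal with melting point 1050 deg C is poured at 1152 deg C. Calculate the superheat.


Formula: Superheat = T_pour - T_melt
Superheat = 1152 - 1050 = 102 deg C

102 deg C


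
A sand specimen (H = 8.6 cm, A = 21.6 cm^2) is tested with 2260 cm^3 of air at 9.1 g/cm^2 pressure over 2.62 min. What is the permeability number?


Formula: Permeability Number P = (V * H) / (p * A * t)
Numerator: V * H = 2260 * 8.6 = 19436.0
Denominator: p * A * t = 9.1 * 21.6 * 2.62 = 514.9872
P = 19436.0 / 514.9872 = 37.7407

37.7407


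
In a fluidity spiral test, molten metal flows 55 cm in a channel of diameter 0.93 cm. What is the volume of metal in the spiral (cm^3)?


Formula: V = pi * (d/2)^2 * L  (cylinder volume)
Radius = 0.93/2 = 0.465 cm
V = pi * 0.465^2 * 55 = 37.3610 cm^3

Final answer: 37.3610 cm^3


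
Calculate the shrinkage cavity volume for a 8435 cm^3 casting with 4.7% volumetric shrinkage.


Formula: V_shrink = V_casting * shrinkage_pct / 100
V_shrink = 8435 cm^3 * 4.7 / 100 = 396.4450 cm^3

Answer: 396.4450 cm^3


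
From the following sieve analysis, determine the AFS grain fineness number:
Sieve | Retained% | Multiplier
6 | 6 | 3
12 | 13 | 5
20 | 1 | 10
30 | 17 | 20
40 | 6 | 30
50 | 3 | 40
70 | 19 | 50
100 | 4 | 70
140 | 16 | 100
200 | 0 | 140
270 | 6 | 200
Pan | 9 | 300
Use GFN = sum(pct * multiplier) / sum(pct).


Formula: GFN = sum(pct * multiplier) / sum(pct)
sum(pct * multiplier) = 7463
sum(pct) = 100
GFN = 7463 / 100 = 74.63


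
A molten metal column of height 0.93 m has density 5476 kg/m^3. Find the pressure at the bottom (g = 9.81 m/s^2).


Formula: P = rho * g * h
rho * g = 5476 * 9.81 = 53719.56 N/m^3
P = 53719.56 * 0.93 = 49959.1908 Pa

Final answer: 49959.1908 Pa


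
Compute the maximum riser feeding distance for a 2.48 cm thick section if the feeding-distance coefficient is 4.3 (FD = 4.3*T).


Formula: FD = 4.3 * T  (riser feeding-distance rule)
FD = 4.3 * 2.48 cm = 10.6640 cm

Final answer: 10.6640 cm


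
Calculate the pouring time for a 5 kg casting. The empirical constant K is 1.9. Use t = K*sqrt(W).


Formula: t = K * sqrt(W)
sqrt(W) = sqrt(5) = 2.23607
t = 1.9 * 2.23607 = 4.2485 s

Answer: 4.2485 s


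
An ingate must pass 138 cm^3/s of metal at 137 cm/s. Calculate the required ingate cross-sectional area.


Formula: A_ingate = Q / v  (continuity equation)
A = 138 cm^3/s / 137 cm/s = 1.0073 cm^2


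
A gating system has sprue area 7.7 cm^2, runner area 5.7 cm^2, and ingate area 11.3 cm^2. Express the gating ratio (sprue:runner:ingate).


Sprue:Runner:Ingate = 1 : 5.7/7.7 : 11.3/7.7 = 1:0.74:1.47

Answer: 1:0.74:1.47


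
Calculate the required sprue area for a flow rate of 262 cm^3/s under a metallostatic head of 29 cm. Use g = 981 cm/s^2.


Formula: v = sqrt(2*g*h), A = Q/v
Velocity: v = sqrt(2 * 981 * 29) = sqrt(56898) = 238.5330 cm/s
Sprue area: A = Q / v = 262 / 238.5330 = 1.0984 cm^2

1.0984 cm^2


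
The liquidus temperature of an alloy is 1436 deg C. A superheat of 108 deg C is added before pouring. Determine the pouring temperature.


Formula: T_pour = T_melt + Superheat
T_pour = 1436 + 108 = 1544 deg C

Final answer: 1544 deg C


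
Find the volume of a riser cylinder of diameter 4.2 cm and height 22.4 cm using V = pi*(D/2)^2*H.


Formula: V = pi * (D/2)^2 * H  (cylinder volume)
Radius = D/2 = 4.2/2 = 2.1 cm
V = pi * 2.1^2 * 22.4 = 310.3391 cm^3

Final answer: 310.3391 cm^3


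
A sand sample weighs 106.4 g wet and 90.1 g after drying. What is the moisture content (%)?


Formula: MC = (W_wet - W_dry) / W_wet * 100
Water mass = 106.4 - 90.1 = 16.3 g
MC = 16.3 / 106.4 * 100 = 15.3195%


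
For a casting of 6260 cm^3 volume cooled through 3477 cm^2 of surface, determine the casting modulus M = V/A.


Formula: Casting Modulus M = V / A
M = 6260 cm^3 / 3477 cm^2 = 1.8004 cm

1.8004 cm


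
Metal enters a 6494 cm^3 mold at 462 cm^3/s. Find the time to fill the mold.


Formula: t_fill = V_mold / Q_flow
t = 6494 cm^3 / 462 cm^3/s = 14.0563 s


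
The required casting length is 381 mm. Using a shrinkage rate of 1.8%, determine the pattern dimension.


Formula: L_pattern = L_casting * (1 + shrinkage_rate/100)
Shrinkage factor = 1 + 1.8/100 = 1.018
L_pattern = 381 mm * 1.018 = 387.8580 mm

387.8580 mm


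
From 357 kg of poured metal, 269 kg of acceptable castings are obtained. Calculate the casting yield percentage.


Formula: Casting Yield = (W_good / W_total) * 100
Yield = (269 kg / 357 kg) * 100 = 75.3501%

75.3501%


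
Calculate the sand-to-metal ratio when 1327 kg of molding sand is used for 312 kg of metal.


Formula: Sand-to-Metal Ratio = W_sand / W_metal
Ratio = 1327 kg / 312 kg = 4.2532

Answer: 4.2532


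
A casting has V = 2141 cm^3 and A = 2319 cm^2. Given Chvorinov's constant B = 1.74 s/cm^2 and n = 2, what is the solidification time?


Formula: t_s = B * (V/A)^n  (Chvorinov's rule, n=2)
Modulus M = V/A = 2141/2319 = 0.923243 cm
M^2 = 0.923243^2 = 0.852378 cm^2
t_s = 1.74 * 0.852378 = 1.4831 s

1.4831 s


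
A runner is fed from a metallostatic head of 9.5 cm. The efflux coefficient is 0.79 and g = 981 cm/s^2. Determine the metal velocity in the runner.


Formula: v = Cd * sqrt(2 * g * h)  (Torricelli with discharge coefficient)
2*g*h = 2 * 981 * 9.5 = 18639.0 cm^2/s^2
sqrt(18639.0) = 136.52472 cm/s
v = 0.79 * 136.52472 = 107.8545 cm/s

107.8545 cm/s


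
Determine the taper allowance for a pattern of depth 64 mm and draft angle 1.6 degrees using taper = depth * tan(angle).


Formula: taper = depth * tan(draft_angle)
tan(1.6 deg) = 0.0279325
taper = 64 mm * 0.0279325 = 1.7877 mm

Final answer: 1.7877 mm


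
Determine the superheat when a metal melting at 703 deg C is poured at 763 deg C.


Formula: Superheat = T_pour - T_melt
Superheat = 763 - 703 = 60 deg C


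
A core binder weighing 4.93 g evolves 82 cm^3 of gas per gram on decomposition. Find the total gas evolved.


Formula: V_gas = W_binder * gas_evolution_rate
V = 4.93 g * 82 cm^3/g = 404.2600 cm^3

Final answer: 404.2600 cm^3


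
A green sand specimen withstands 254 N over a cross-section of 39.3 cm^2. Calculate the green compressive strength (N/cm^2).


Formula: Compressive Strength = Force / Area
Strength = 254 N / 39.3 cm^2 = 6.4631 N/cm^2

6.4631 N/cm^2


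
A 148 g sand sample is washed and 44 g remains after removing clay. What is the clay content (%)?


Formula: Clay% = (W_total - W_washed) / W_total * 100
Clay mass = 148 - 44 = 104 g
Clay% = 104 / 148 * 100 = 70.2703%

Final answer: 70.2703%


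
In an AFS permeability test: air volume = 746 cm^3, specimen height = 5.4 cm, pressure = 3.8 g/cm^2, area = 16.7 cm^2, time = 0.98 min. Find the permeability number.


Formula: Permeability Number P = (V * H) / (p * A * t)
Numerator: V * H = 746 * 5.4 = 4028.4
Denominator: p * A * t = 3.8 * 16.7 * 0.98 = 62.1908
P = 4028.4 / 62.1908 = 64.7749

Final answer: 64.7749


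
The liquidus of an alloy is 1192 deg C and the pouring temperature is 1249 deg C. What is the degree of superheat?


Formula: Superheat = T_pour - T_melt
Superheat = 1249 - 1192 = 57 deg C

57 deg C


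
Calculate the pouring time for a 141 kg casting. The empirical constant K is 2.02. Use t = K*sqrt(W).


Formula: t = K * sqrt(W)
sqrt(W) = sqrt(141) = 11.87434
t = 2.02 * 11.87434 = 23.9862 s

23.9862 s


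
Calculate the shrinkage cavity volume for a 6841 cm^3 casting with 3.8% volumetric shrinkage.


Formula: V_shrink = V_casting * shrinkage_pct / 100
V_shrink = 6841 cm^3 * 3.8 / 100 = 259.9580 cm^3


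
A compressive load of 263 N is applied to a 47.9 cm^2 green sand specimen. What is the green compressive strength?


Formula: Compressive Strength = Force / Area
Strength = 263 N / 47.9 cm^2 = 5.4906 N/cm^2

Answer: 5.4906 N/cm^2


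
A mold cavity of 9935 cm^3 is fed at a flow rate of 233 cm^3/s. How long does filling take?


Formula: t_fill = V_mold / Q_flow
t = 9935 cm^3 / 233 cm^3/s = 42.6395 s

Final answer: 42.6395 s


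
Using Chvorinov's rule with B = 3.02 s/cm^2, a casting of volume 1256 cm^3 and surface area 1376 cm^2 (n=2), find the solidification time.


Formula: t_s = B * (V/A)^n  (Chvorinov's rule, n=2)
Modulus M = V/A = 1256/1376 = 0.912791 cm
M^2 = 0.912791^2 = 0.833187 cm^2
t_s = 3.02 * 0.833187 = 2.5162 s

Answer: 2.5162 s


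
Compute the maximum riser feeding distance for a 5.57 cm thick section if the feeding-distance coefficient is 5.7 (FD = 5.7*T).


Formula: FD = 5.7 * T  (riser feeding-distance rule)
FD = 5.7 * 5.57 cm = 31.7490 cm


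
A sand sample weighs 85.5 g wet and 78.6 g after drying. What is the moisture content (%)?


Formula: MC = (W_wet - W_dry) / W_wet * 100
Water mass = 85.5 - 78.6 = 6.9 g
MC = 6.9 / 85.5 * 100 = 8.0702%


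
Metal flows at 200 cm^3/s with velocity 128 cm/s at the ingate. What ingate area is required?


Formula: A_ingate = Q / v  (continuity equation)
A = 200 cm^3/s / 128 cm/s = 1.5625 cm^2

Answer: 1.5625 cm^2


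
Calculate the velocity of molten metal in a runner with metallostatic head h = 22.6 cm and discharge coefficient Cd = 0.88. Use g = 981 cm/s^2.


Formula: v = Cd * sqrt(2 * g * h)  (Torricelli with discharge coefficient)
2*g*h = 2 * 981 * 22.6 = 44341.2 cm^2/s^2
sqrt(44341.2) = 210.57350 cm/s
v = 0.88 * 210.57350 = 185.3047 cm/s


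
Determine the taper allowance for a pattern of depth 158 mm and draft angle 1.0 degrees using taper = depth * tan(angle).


Formula: taper = depth * tan(draft_angle)
tan(1.0 deg) = 0.0174551
taper = 158 mm * 0.0174551 = 2.7579 mm

Answer: 2.7579 mm


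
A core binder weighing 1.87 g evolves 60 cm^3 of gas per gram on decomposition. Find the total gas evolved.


Formula: V_gas = W_binder * gas_evolution_rate
V = 1.87 g * 60 cm^3/g = 112.2000 cm^3

Answer: 112.2000 cm^3


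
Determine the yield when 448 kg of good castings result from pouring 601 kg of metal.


Formula: Casting Yield = (W_good / W_total) * 100
Yield = (448 kg / 601 kg) * 100 = 74.5424%

Final answer: 74.5424%


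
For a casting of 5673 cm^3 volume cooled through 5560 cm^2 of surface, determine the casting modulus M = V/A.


Formula: Casting Modulus M = V / A
M = 5673 cm^3 / 5560 cm^2 = 1.0203 cm

Final answer: 1.0203 cm


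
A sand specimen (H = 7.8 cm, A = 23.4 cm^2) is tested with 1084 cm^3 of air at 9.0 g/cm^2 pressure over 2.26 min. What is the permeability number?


Formula: Permeability Number P = (V * H) / (p * A * t)
Numerator: V * H = 1084 * 7.8 = 8455.2
Denominator: p * A * t = 9.0 * 23.4 * 2.26 = 475.956
P = 8455.2 / 475.956 = 17.7647

Answer: 17.7647


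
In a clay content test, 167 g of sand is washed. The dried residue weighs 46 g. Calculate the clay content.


Formula: Clay% = (W_total - W_washed) / W_total * 100
Clay mass = 167 - 46 = 121 g
Clay% = 121 / 167 * 100 = 72.4551%


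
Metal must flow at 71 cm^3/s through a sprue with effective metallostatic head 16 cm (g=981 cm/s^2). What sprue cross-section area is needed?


Formula: v = sqrt(2*g*h), A = Q/v
Velocity: v = sqrt(2 * 981 * 16) = sqrt(31392) = 177.1779 cm/s
Sprue area: A = Q / v = 71 / 177.1779 = 0.4007 cm^2

Answer: 0.4007 cm^2


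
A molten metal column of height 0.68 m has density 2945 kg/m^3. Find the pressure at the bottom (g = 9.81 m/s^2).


Formula: P = rho * g * h
rho * g = 2945 * 9.81 = 28890.45 N/m^3
P = 28890.45 * 0.68 = 19645.5060 Pa

19645.5060 Pa


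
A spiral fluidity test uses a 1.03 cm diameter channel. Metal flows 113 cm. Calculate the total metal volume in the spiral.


Formula: V = pi * (d/2)^2 * L  (cylinder volume)
Radius = 1.03/2 = 0.515 cm
V = pi * 0.515^2 * 113 = 94.1549 cm^3

Answer: 94.1549 cm^3


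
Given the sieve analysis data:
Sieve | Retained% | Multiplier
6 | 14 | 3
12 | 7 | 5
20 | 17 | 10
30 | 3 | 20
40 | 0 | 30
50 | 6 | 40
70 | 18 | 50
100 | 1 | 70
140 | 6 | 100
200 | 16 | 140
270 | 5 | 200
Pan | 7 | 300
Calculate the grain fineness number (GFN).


Formula: GFN = sum(pct * multiplier) / sum(pct)
sum(pct * multiplier) = 7457
sum(pct) = 100
GFN = 7457 / 100 = 74.57


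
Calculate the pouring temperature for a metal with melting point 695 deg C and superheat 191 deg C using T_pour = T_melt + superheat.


Formula: T_pour = T_melt + Superheat
T_pour = 695 + 191 = 886 deg C


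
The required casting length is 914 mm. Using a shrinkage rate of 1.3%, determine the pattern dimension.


Formula: L_pattern = L_casting * (1 + shrinkage_rate/100)
Shrinkage factor = 1 + 1.3/100 = 1.013
L_pattern = 914 mm * 1.013 = 925.8820 mm

Final answer: 925.8820 mm


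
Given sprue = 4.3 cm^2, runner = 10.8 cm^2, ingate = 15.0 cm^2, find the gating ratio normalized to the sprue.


Sprue:Runner:Ingate = 1 : 10.8/4.3 : 15.0/4.3 = 1:2.51:3.49


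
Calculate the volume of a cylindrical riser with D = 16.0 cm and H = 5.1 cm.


Formula: V = pi * (D/2)^2 * H  (cylinder volume)
Radius = D/2 = 16.0/2 = 8.0 cm
V = pi * 8.0^2 * 5.1 = 1025.4158 cm^3


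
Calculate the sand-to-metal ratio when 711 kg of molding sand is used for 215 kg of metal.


Formula: Sand-to-Metal Ratio = W_sand / W_metal
Ratio = 711 kg / 215 kg = 3.3070

3.3070


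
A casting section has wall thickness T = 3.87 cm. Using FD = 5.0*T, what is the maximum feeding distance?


Formula: FD = 5.0 * T  (riser feeding-distance rule)
FD = 5.0 * 3.87 cm = 19.3500 cm

Answer: 19.3500 cm


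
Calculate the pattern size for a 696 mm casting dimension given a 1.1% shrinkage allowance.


Formula: L_pattern = L_casting * (1 + shrinkage_rate/100)
Shrinkage factor = 1 + 1.1/100 = 1.011
L_pattern = 696 mm * 1.011 = 703.6560 mm

Final answer: 703.6560 mm


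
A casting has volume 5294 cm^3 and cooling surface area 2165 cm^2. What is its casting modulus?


Formula: Casting Modulus M = V / A
M = 5294 cm^3 / 2165 cm^2 = 2.4453 cm

Final answer: 2.4453 cm


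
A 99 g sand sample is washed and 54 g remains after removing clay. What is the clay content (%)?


Formula: Clay% = (W_total - W_washed) / W_total * 100
Clay mass = 99 - 54 = 45 g
Clay% = 45 / 99 * 100 = 45.4545%

45.4545%


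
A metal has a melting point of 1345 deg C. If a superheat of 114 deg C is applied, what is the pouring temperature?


Formula: T_pour = T_melt + Superheat
T_pour = 1345 + 114 = 1459 deg C

Final answer: 1459 deg C


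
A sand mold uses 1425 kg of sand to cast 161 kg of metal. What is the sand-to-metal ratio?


Formula: Sand-to-Metal Ratio = W_sand / W_metal
Ratio = 1425 kg / 161 kg = 8.8509


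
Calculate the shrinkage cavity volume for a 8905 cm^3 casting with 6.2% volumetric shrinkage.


Formula: V_shrink = V_casting * shrinkage_pct / 100
V_shrink = 8905 cm^3 * 6.2 / 100 = 552.1100 cm^3

Final answer: 552.1100 cm^3


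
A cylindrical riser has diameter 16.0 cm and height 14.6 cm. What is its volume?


Formula: V = pi * (D/2)^2 * H  (cylinder volume)
Radius = D/2 = 16.0/2 = 8.0 cm
V = pi * 8.0^2 * 14.6 = 2935.5042 cm^3

Answer: 2935.5042 cm^3


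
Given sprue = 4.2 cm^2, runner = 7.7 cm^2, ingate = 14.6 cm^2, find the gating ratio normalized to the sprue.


Sprue:Runner:Ingate = 1 : 7.7/4.2 : 14.6/4.2 = 1:1.83:3.48

Final answer: 1:1.83:3.48


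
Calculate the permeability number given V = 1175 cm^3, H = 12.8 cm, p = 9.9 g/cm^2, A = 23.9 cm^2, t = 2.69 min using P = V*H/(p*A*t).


Formula: Permeability Number P = (V * H) / (p * A * t)
Numerator: V * H = 1175 * 12.8 = 15040.0
Denominator: p * A * t = 9.9 * 23.9 * 2.69 = 636.4809
P = 15040.0 / 636.4809 = 23.6299

23.6299


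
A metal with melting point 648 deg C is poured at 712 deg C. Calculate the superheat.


Formula: Superheat = T_pour - T_melt
Superheat = 712 - 648 = 64 deg C


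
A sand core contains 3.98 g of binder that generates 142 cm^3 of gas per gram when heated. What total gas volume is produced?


Formula: V_gas = W_binder * gas_evolution_rate
V = 3.98 g * 142 cm^3/g = 565.1600 cm^3

Answer: 565.1600 cm^3


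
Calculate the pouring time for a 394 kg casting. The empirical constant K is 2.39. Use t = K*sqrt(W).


Formula: t = K * sqrt(W)
sqrt(W) = sqrt(394) = 19.84943
t = 2.39 * 19.84943 = 47.4401 s

Final answer: 47.4401 s


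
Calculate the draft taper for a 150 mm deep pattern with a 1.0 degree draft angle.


Formula: taper = depth * tan(draft_angle)
tan(1.0 deg) = 0.0174551
taper = 150 mm * 0.0174551 = 2.6183 mm

Final answer: 2.6183 mm


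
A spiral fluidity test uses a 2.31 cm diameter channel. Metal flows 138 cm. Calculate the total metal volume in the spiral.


Formula: V = pi * (d/2)^2 * L  (cylinder volume)
Radius = 2.31/2 = 1.155 cm
V = pi * 1.155^2 * 138 = 578.3529 cm^3

578.3529 cm^3


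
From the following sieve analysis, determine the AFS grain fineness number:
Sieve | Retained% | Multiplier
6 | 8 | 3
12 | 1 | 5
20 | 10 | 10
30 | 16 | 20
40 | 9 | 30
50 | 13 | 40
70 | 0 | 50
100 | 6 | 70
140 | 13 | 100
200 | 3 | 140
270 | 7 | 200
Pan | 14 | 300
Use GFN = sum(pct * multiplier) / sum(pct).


Formula: GFN = sum(pct * multiplier) / sum(pct)
sum(pct * multiplier) = 8979
sum(pct) = 100
GFN = 8979 / 100 = 89.79

89.79


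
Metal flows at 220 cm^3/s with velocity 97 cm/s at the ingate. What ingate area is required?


Formula: A_ingate = Q / v  (continuity equation)
A = 220 cm^3/s / 97 cm/s = 2.2680 cm^2

Final answer: 2.2680 cm^2


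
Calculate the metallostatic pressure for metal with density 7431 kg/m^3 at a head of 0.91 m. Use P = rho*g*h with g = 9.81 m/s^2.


Formula: P = rho * g * h
rho * g = 7431 * 9.81 = 72898.11 N/m^3
P = 72898.11 * 0.91 = 66337.2801 Pa


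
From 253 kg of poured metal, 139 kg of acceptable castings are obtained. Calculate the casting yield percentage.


Formula: Casting Yield = (W_good / W_total) * 100
Yield = (139 kg / 253 kg) * 100 = 54.9407%

Final answer: 54.9407%


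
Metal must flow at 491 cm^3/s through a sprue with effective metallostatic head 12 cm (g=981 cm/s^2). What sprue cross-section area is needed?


Formula: v = sqrt(2*g*h), A = Q/v
Velocity: v = sqrt(2 * 981 * 12) = sqrt(23544) = 153.4405 cm/s
Sprue area: A = Q / v = 491 / 153.4405 = 3.1999 cm^2


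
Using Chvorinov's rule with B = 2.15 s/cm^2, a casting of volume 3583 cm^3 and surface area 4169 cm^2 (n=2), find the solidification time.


Formula: t_s = B * (V/A)^n  (Chvorinov's rule, n=2)
Modulus M = V/A = 3583/4169 = 0.859439 cm
M^2 = 0.859439^2 = 0.738635 cm^2
t_s = 2.15 * 0.738635 = 1.5881 s

Answer: 1.5881 s


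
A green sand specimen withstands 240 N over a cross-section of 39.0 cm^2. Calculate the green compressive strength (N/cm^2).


Formula: Compressive Strength = Force / Area
Strength = 240 N / 39.0 cm^2 = 6.1538 N/cm^2

Final answer: 6.1538 N/cm^2


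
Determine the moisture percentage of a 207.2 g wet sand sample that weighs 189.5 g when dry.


Formula: MC = (W_wet - W_dry) / W_wet * 100
Water mass = 207.2 - 189.5 = 17.7 g
MC = 17.7 / 207.2 * 100 = 8.5425%

Final answer: 8.5425%


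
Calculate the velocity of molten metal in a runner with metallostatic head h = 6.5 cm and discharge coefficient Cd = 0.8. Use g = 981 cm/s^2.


Formula: v = Cd * sqrt(2 * g * h)  (Torricelli with discharge coefficient)
2*g*h = 2 * 981 * 6.5 = 12753.0 cm^2/s^2
sqrt(12753.0) = 112.92918 cm/s
v = 0.8 * 112.92918 = 90.3433 cm/s

Answer: 90.3433 cm/s


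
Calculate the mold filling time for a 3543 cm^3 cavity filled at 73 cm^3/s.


Formula: t_fill = V_mold / Q_flow
t = 3543 cm^3 / 73 cm^3/s = 48.5342 s

Final answer: 48.5342 s


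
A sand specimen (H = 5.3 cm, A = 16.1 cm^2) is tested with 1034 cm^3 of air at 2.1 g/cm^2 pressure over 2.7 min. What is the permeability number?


Formula: Permeability Number P = (V * H) / (p * A * t)
Numerator: V * H = 1034 * 5.3 = 5480.2
Denominator: p * A * t = 2.1 * 16.1 * 2.7 = 91.287
P = 5480.2 / 91.287 = 60.0326


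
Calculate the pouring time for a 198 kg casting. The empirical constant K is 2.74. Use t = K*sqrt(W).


Formula: t = K * sqrt(W)
sqrt(W) = sqrt(198) = 14.07125
t = 2.74 * 14.07125 = 38.5552 s

38.5552 s


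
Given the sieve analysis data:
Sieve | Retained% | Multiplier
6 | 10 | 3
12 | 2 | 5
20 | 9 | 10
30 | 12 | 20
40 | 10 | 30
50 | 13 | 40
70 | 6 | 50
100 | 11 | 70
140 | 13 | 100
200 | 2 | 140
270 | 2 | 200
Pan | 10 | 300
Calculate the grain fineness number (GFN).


Formula: GFN = sum(pct * multiplier) / sum(pct)
sum(pct * multiplier) = 7240
sum(pct) = 100
GFN = 7240 / 100 = 72.40

Answer: 72.40


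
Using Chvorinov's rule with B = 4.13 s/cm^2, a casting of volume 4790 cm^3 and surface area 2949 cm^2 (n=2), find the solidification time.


Formula: t_s = B * (V/A)^n  (Chvorinov's rule, n=2)
Modulus M = V/A = 4790/2949 = 1.624279 cm
M^2 = 1.624279^2 = 2.638282 cm^2
t_s = 4.13 * 2.638282 = 10.8961 s

10.8961 s


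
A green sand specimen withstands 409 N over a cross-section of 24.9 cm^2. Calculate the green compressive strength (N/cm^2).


Formula: Compressive Strength = Force / Area
Strength = 409 N / 24.9 cm^2 = 16.4257 N/cm^2

Answer: 16.4257 N/cm^2


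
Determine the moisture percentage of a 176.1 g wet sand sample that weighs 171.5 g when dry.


Formula: MC = (W_wet - W_dry) / W_wet * 100
Water mass = 176.1 - 171.5 = 4.6 g
MC = 4.6 / 176.1 * 100 = 2.6122%


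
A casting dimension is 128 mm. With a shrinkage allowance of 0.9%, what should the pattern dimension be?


Formula: L_pattern = L_casting * (1 + shrinkage_rate/100)
Shrinkage factor = 1 + 0.9/100 = 1.009
L_pattern = 128 mm * 1.009 = 129.1520 mm

Answer: 129.1520 mm


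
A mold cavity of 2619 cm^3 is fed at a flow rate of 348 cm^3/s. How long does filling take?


Formula: t_fill = V_mold / Q_flow
t = 2619 cm^3 / 348 cm^3/s = 7.5259 s


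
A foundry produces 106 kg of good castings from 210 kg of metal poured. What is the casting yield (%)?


Formula: Casting Yield = (W_good / W_total) * 100
Yield = (106 kg / 210 kg) * 100 = 50.4762%

Answer: 50.4762%


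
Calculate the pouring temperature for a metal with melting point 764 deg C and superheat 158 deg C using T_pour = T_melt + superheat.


Formula: T_pour = T_melt + Superheat
T_pour = 764 + 158 = 922 deg C


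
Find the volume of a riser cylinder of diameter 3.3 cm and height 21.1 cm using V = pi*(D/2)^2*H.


Formula: V = pi * (D/2)^2 * H  (cylinder volume)
Radius = D/2 = 3.3/2 = 1.65 cm
V = pi * 1.65^2 * 21.1 = 180.4680 cm^3

180.4680 cm^3


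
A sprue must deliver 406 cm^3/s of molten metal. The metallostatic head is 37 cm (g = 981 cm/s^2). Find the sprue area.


Formula: v = sqrt(2*g*h), A = Q/v
Velocity: v = sqrt(2 * 981 * 37) = sqrt(72594) = 269.4327 cm/s
Sprue area: A = Q / v = 406 / 269.4327 = 1.5069 cm^2

Answer: 1.5069 cm^2


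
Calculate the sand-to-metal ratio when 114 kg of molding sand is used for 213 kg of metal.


Formula: Sand-to-Metal Ratio = W_sand / W_metal
Ratio = 114 kg / 213 kg = 0.5352

Final answer: 0.5352


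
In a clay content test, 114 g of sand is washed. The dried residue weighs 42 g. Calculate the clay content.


Formula: Clay% = (W_total - W_washed) / W_total * 100
Clay mass = 114 - 42 = 72 g
Clay% = 72 / 114 * 100 = 63.1579%

Final answer: 63.1579%


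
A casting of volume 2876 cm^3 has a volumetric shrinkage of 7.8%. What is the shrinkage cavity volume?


Formula: V_shrink = V_casting * shrinkage_pct / 100
V_shrink = 2876 cm^3 * 7.8 / 100 = 224.3280 cm^3

Answer: 224.3280 cm^3


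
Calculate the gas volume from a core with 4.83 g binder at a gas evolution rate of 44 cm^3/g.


Formula: V_gas = W_binder * gas_evolution_rate
V = 4.83 g * 44 cm^3/g = 212.5200 cm^3

212.5200 cm^3


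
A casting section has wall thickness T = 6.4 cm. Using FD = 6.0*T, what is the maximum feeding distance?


Formula: FD = 6.0 * T  (riser feeding-distance rule)
FD = 6.0 * 6.4 cm = 38.4000 cm

Final answer: 38.4000 cm


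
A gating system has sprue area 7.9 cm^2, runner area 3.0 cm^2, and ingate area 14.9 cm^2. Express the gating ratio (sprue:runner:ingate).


Sprue:Runner:Ingate = 1 : 3.0/7.9 : 14.9/7.9 = 1:0.38:1.89


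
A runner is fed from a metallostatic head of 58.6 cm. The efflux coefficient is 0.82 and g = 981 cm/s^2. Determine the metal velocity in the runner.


Formula: v = Cd * sqrt(2 * g * h)  (Torricelli with discharge coefficient)
2*g*h = 2 * 981 * 58.6 = 114973.2 cm^2/s^2
sqrt(114973.2) = 339.07698 cm/s
v = 0.82 * 339.07698 = 278.0431 cm/s

Final answer: 278.0431 cm/s


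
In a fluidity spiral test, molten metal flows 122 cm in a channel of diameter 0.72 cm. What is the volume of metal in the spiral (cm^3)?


Formula: V = pi * (d/2)^2 * L  (cylinder volume)
Radius = 0.72/2 = 0.36 cm
V = pi * 0.36^2 * 122 = 49.6723 cm^3

49.6723 cm^3


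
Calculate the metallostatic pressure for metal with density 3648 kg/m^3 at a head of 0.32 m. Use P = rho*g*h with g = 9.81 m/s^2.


Formula: P = rho * g * h
rho * g = 3648 * 9.81 = 35786.88 N/m^3
P = 35786.88 * 0.32 = 11451.8016 Pa

11451.8016 Pa


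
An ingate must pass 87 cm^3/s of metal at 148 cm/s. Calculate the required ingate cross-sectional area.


Formula: A_ingate = Q / v  (continuity equation)
A = 87 cm^3/s / 148 cm/s = 0.5878 cm^2

0.5878 cm^2


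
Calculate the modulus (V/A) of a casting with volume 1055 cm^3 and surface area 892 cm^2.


Formula: Casting Modulus M = V / A
M = 1055 cm^3 / 892 cm^2 = 1.1827 cm

1.1827 cm


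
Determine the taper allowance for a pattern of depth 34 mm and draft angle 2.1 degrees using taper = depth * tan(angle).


Formula: taper = depth * tan(draft_angle)
tan(2.1 deg) = 0.0366683
taper = 34 mm * 0.0366683 = 1.2467 mm

Answer: 1.2467 mm


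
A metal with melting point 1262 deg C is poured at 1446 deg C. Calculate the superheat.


Formula: Superheat = T_pour - T_melt
Superheat = 1446 - 1262 = 184 deg C

Answer: 184 deg C


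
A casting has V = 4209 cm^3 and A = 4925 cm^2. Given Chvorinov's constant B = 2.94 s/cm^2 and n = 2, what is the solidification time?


Formula: t_s = B * (V/A)^n  (Chvorinov's rule, n=2)
Modulus M = V/A = 4209/4925 = 0.854619 cm
M^2 = 0.854619^2 = 0.730374 cm^2
t_s = 2.94 * 0.730374 = 2.1473 s

2.1473 s


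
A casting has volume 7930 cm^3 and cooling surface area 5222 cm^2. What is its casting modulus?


Formula: Casting Modulus M = V / A
M = 7930 cm^3 / 5222 cm^2 = 1.5186 cm


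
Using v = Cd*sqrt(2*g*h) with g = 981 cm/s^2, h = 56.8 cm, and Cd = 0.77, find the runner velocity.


Formula: v = Cd * sqrt(2 * g * h)  (Torricelli with discharge coefficient)
2*g*h = 2 * 981 * 56.8 = 111441.6 cm^2/s^2
sqrt(111441.6) = 333.82870 cm/s
v = 0.77 * 333.82870 = 257.0481 cm/s

Final answer: 257.0481 cm/s


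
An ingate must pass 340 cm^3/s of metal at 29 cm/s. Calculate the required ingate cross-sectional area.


Formula: A_ingate = Q / v  (continuity equation)
A = 340 cm^3/s / 29 cm/s = 11.7241 cm^2


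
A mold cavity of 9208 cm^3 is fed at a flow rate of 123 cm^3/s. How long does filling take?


Formula: t_fill = V_mold / Q_flow
t = 9208 cm^3 / 123 cm^3/s = 74.8618 s

Final answer: 74.8618 s


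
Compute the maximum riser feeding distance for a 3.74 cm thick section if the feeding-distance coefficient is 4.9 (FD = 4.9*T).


Formula: FD = 4.9 * T  (riser feeding-distance rule)
FD = 4.9 * 3.74 cm = 18.3260 cm

18.3260 cm


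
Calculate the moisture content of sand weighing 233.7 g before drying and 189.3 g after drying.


Formula: MC = (W_wet - W_dry) / W_wet * 100
Water mass = 233.7 - 189.3 = 44.4 g
MC = 44.4 / 233.7 * 100 = 18.9987%

18.9987%


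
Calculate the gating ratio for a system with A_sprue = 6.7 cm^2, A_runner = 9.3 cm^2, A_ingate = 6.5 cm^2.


Sprue:Runner:Ingate = 1 : 9.3/6.7 : 6.5/6.7 = 1:1.39:0.97

Final answer: 1:1.39:0.97


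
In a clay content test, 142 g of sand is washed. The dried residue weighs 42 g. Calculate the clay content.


Formula: Clay% = (W_total - W_washed) / W_total * 100
Clay mass = 142 - 42 = 100 g
Clay% = 100 / 142 * 100 = 70.4225%


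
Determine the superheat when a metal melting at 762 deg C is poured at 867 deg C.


Formula: Superheat = T_pour - T_melt
Superheat = 867 - 762 = 105 deg C

Answer: 105 deg C


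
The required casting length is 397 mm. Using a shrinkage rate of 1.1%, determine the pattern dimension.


Formula: L_pattern = L_casting * (1 + shrinkage_rate/100)
Shrinkage factor = 1 + 1.1/100 = 1.011
L_pattern = 397 mm * 1.011 = 401.3670 mm

Answer: 401.3670 mm


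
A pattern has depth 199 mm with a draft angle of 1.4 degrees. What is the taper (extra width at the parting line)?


Formula: taper = depth * tan(draft_angle)
tan(1.4 deg) = 0.0244395
taper = 199 mm * 0.0244395 = 4.8635 mm

Final answer: 4.8635 mm


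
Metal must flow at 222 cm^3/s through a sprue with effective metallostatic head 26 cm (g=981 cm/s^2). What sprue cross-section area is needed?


Formula: v = sqrt(2*g*h), A = Q/v
Velocity: v = sqrt(2 * 981 * 26) = sqrt(51012) = 225.8584 cm/s
Sprue area: A = Q / v = 222 / 225.8584 = 0.9829 cm^2

Final answer: 0.9829 cm^2


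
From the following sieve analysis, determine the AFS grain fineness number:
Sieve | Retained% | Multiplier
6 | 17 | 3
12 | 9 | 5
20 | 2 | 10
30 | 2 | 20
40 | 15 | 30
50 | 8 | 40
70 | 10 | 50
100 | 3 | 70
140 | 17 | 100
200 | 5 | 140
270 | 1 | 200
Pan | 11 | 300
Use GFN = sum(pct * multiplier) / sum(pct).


Formula: GFN = sum(pct * multiplier) / sum(pct)
sum(pct * multiplier) = 7536
sum(pct) = 100
GFN = 7536 / 100 = 75.36

75.36


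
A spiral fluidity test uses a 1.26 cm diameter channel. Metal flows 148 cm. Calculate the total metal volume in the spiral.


Formula: V = pi * (d/2)^2 * L  (cylinder volume)
Radius = 1.26/2 = 0.63 cm
V = pi * 0.63^2 * 148 = 184.5409 cm^3

Final answer: 184.5409 cm^3


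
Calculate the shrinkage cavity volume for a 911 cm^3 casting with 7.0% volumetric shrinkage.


Formula: V_shrink = V_casting * shrinkage_pct / 100
V_shrink = 911 cm^3 * 7.0 / 100 = 63.7700 cm^3


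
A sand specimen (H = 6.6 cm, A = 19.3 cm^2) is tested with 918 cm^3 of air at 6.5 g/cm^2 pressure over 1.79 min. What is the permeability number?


Formula: Permeability Number P = (V * H) / (p * A * t)
Numerator: V * H = 918 * 6.6 = 6058.8
Denominator: p * A * t = 6.5 * 19.3 * 1.79 = 224.5555
P = 6058.8 / 224.5555 = 26.9813


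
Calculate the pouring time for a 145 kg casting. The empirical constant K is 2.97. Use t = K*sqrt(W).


Formula: t = K * sqrt(W)
sqrt(W) = sqrt(145) = 12.04159
t = 2.97 * 12.04159 = 35.7635 s

Answer: 35.7635 s


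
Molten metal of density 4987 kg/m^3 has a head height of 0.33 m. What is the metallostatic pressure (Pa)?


Formula: P = rho * g * h
rho * g = 4987 * 9.81 = 48922.47 N/m^3
P = 48922.47 * 0.33 = 16144.4151 Pa

Final answer: 16144.4151 Pa


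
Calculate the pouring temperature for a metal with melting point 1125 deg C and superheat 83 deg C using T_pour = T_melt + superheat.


Formula: T_pour = T_melt + Superheat
T_pour = 1125 + 83 = 1208 deg C

1208 deg C


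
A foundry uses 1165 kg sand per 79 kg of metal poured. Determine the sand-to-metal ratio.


Formula: Sand-to-Metal Ratio = W_sand / W_metal
Ratio = 1165 kg / 79 kg = 14.7468

14.7468


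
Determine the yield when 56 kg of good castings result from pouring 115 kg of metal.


Formula: Casting Yield = (W_good / W_total) * 100
Yield = (56 kg / 115 kg) * 100 = 48.6957%

Answer: 48.6957%


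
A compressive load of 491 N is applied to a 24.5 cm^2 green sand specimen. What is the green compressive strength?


Formula: Compressive Strength = Force / Area
Strength = 491 N / 24.5 cm^2 = 20.0408 N/cm^2

Answer: 20.0408 N/cm^2


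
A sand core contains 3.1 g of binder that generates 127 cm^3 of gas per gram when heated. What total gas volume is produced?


Formula: V_gas = W_binder * gas_evolution_rate
V = 3.1 g * 127 cm^3/g = 393.7000 cm^3


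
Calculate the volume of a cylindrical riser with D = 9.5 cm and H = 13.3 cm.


Formula: V = pi * (D/2)^2 * H  (cylinder volume)
Radius = D/2 = 9.5/2 = 4.75 cm
V = pi * 4.75^2 * 13.3 = 942.7331 cm^3

Answer: 942.7331 cm^3


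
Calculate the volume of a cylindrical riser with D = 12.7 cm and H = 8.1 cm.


Formula: V = pi * (D/2)^2 * H  (cylinder volume)
Radius = D/2 = 12.7/2 = 6.35 cm
V = pi * 6.35^2 * 8.1 = 1026.0826 cm^3

1026.0826 cm^3


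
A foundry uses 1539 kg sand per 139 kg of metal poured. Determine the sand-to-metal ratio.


Formula: Sand-to-Metal Ratio = W_sand / W_metal
Ratio = 1539 kg / 139 kg = 11.0719

Final answer: 11.0719


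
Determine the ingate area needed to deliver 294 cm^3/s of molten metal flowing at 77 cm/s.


Formula: A_ingate = Q / v  (continuity equation)
A = 294 cm^3/s / 77 cm/s = 3.8182 cm^2

Final answer: 3.8182 cm^2


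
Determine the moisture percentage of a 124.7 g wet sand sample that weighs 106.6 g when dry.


Formula: MC = (W_wet - W_dry) / W_wet * 100
Water mass = 124.7 - 106.6 = 18.1 g
MC = 18.1 / 124.7 * 100 = 14.5148%

Final answer: 14.5148%


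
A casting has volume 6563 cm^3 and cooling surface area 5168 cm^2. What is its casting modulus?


Formula: Casting Modulus M = V / A
M = 6563 cm^3 / 5168 cm^2 = 1.2699 cm


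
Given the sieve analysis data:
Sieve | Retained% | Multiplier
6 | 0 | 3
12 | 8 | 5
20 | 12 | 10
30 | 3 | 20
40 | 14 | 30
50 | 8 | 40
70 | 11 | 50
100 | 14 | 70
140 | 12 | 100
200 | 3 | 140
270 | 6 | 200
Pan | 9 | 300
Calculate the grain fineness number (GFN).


Formula: GFN = sum(pct * multiplier) / sum(pct)
sum(pct * multiplier) = 8010
sum(pct) = 100
GFN = 8010 / 100 = 80.10

80.10


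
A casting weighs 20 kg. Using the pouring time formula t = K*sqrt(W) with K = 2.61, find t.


Formula: t = K * sqrt(W)
sqrt(W) = sqrt(20) = 4.47214
t = 2.61 * 4.47214 = 11.6723 s

11.6723 s


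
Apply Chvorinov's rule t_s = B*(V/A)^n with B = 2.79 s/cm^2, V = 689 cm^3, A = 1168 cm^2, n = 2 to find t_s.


Formula: t_s = B * (V/A)^n  (Chvorinov's rule, n=2)
Modulus M = V/A = 689/1168 = 0.589897 cm
M^2 = 0.589897^2 = 0.347978 cm^2
t_s = 2.79 * 0.347978 = 0.9709 s

0.9709 s


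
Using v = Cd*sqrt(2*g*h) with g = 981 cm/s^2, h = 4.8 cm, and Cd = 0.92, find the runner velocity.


Formula: v = Cd * sqrt(2 * g * h)  (Torricelli with discharge coefficient)
2*g*h = 2 * 981 * 4.8 = 9417.6 cm^2/s^2
sqrt(9417.6) = 97.04432 cm/s
v = 0.92 * 97.04432 = 89.2808 cm/s

Final answer: 89.2808 cm/s


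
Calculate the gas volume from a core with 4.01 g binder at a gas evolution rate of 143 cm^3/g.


Formula: V_gas = W_binder * gas_evolution_rate
V = 4.01 g * 143 cm^3/g = 573.4300 cm^3

573.4300 cm^3


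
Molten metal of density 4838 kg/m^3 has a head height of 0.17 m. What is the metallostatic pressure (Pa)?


Formula: P = rho * g * h
rho * g = 4838 * 9.81 = 47460.78 N/m^3
P = 47460.78 * 0.17 = 8068.3326 Pa

Final answer: 8068.3326 Pa


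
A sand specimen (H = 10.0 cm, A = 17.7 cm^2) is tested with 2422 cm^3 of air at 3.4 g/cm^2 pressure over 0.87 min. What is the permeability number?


Formula: Permeability Number P = (V * H) / (p * A * t)
Numerator: V * H = 2422 * 10.0 = 24220.0
Denominator: p * A * t = 3.4 * 17.7 * 0.87 = 52.3566
P = 24220.0 / 52.3566 = 462.5969

Final answer: 462.5969


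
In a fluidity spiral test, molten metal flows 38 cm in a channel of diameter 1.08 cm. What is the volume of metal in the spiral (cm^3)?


Formula: V = pi * (d/2)^2 * L  (cylinder volume)
Radius = 1.08/2 = 0.54 cm
V = pi * 0.54^2 * 38 = 34.8114 cm^3

34.8114 cm^3


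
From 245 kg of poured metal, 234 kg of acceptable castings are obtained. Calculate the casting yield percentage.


Formula: Casting Yield = (W_good / W_total) * 100
Yield = (234 kg / 245 kg) * 100 = 95.5102%

Answer: 95.5102%


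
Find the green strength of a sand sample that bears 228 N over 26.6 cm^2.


Formula: Compressive Strength = Force / Area
Strength = 228 N / 26.6 cm^2 = 8.5714 N/cm^2

Final answer: 8.5714 N/cm^2


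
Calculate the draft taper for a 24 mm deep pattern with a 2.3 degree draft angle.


Formula: taper = depth * tan(draft_angle)
tan(2.3 deg) = 0.0401641
taper = 24 mm * 0.0401641 = 0.9639 mm


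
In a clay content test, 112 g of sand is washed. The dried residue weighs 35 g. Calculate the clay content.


Formula: Clay% = (W_total - W_washed) / W_total * 100
Clay mass = 112 - 35 = 77 g
Clay% = 77 / 112 * 100 = 68.7500%


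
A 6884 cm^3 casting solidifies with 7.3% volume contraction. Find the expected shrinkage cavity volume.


Formula: V_shrink = V_casting * shrinkage_pct / 100
V_shrink = 6884 cm^3 * 7.3 / 100 = 502.5320 cm^3

502.5320 cm^3


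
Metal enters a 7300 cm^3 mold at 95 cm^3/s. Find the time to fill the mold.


Formula: t_fill = V_mold / Q_flow
t = 7300 cm^3 / 95 cm^3/s = 76.8421 s

Answer: 76.8421 s


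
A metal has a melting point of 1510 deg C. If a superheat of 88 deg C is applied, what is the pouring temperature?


Formula: T_pour = T_melt + Superheat
T_pour = 1510 + 88 = 1598 deg C

Answer: 1598 deg C


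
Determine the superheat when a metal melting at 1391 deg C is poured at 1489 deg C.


Formula: Superheat = T_pour - T_melt
Superheat = 1489 - 1391 = 98 deg C

98 deg C


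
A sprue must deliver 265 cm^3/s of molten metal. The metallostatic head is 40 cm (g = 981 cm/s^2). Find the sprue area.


Formula: v = sqrt(2*g*h), A = Q/v
Velocity: v = sqrt(2 * 981 * 40) = sqrt(78480) = 280.1428 cm/s
Sprue area: A = Q / v = 265 / 280.1428 = 0.9459 cm^2

Answer: 0.9459 cm^2


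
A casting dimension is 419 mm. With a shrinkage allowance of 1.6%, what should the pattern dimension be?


Formula: L_pattern = L_casting * (1 + shrinkage_rate/100)
Shrinkage factor = 1 + 1.6/100 = 1.016
L_pattern = 419 mm * 1.016 = 425.7040 mm

Answer: 425.7040 mm


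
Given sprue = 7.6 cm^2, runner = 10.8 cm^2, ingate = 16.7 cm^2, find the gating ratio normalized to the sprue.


Sprue:Runner:Ingate = 1 : 10.8/7.6 : 16.7/7.6 = 1:1.42:2.20

1:1.42:2.20


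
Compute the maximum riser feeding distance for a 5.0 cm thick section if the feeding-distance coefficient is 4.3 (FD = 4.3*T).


Formula: FD = 4.3 * T  (riser feeding-distance rule)
FD = 4.3 * 5.0 cm = 21.5000 cm

21.5000 cm


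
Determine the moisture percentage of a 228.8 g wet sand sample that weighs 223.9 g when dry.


Formula: MC = (W_wet - W_dry) / W_wet * 100
Water mass = 228.8 - 223.9 = 4.9 g
MC = 4.9 / 228.8 * 100 = 2.1416%

Final answer: 2.1416%


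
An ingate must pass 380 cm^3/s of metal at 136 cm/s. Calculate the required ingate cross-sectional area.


Formula: A_ingate = Q / v  (continuity equation)
A = 380 cm^3/s / 136 cm/s = 2.7941 cm^2

Final answer: 2.7941 cm^2


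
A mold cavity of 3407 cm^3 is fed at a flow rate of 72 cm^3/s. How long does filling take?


Formula: t_fill = V_mold / Q_flow
t = 3407 cm^3 / 72 cm^3/s = 47.3194 s

47.3194 s


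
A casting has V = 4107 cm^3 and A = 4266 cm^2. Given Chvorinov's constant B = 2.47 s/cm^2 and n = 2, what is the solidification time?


Formula: t_s = B * (V/A)^n  (Chvorinov's rule, n=2)
Modulus M = V/A = 4107/4266 = 0.962729 cm
M^2 = 0.962729^2 = 0.926847 cm^2
t_s = 2.47 * 0.926847 = 2.2893 s


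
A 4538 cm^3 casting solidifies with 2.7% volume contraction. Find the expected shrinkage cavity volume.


Formula: V_shrink = V_casting * shrinkage_pct / 100
V_shrink = 4538 cm^3 * 2.7 / 100 = 122.5260 cm^3
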